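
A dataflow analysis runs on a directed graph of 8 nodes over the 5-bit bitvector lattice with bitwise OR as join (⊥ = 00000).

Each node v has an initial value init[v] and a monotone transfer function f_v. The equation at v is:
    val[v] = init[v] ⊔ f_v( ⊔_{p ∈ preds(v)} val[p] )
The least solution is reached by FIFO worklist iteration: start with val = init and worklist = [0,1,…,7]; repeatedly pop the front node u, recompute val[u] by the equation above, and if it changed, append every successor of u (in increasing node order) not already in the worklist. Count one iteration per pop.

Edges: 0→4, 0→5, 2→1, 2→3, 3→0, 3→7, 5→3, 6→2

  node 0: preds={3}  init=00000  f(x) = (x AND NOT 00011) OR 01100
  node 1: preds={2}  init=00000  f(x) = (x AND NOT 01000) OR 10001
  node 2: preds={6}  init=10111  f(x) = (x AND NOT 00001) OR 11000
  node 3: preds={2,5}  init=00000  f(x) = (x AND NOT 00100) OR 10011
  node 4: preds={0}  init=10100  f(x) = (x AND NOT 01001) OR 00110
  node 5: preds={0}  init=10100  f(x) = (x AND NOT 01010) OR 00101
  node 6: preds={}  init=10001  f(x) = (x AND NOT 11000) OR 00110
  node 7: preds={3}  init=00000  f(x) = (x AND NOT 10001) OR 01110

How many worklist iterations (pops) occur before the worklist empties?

Worklist (14 pops):
  #1 pop 0: in=00000 → 01100 (was 00000); enqueue []
  #2 pop 1: in=10111 → 10111 (was 00000); enqueue []
  #3 pop 2: in=10001 → 11111 (was 10111); enqueue [1]
  #4 pop 3: in=11111 → 11011 (was 00000); enqueue [0]
  #5 pop 4: in=01100 → 10110 (was 10100); enqueue []
  #6 pop 5: in=01100 → 10101 (was 10100); enqueue [3]
  #7 pop 6: in=00000 → 10111 (was 10001); enqueue [2]
  #8 pop 7: in=11011 → 01110 (was 00000); enqueue []
  #9 pop 1: in=11111 → 10111 (no change)
  #10 pop 0: in=11011 → 11100 (was 01100); enqueue [4,5]
  #11 pop 3: in=11111 → 11011 (no change)
  #12 pop 2: in=10111 → 11111 (no change)
  #13 pop 4: in=11100 → 10110 (no change)
  #14 pop 5: in=11100 → 10101 (no change)

Fixpoint:
  val[0] = 11100
  val[1] = 10111
  val[2] = 11111
  val[3] = 11011
  val[4] = 10110
  val[5] = 10101
  val[6] = 10111
  val[7] = 01110

14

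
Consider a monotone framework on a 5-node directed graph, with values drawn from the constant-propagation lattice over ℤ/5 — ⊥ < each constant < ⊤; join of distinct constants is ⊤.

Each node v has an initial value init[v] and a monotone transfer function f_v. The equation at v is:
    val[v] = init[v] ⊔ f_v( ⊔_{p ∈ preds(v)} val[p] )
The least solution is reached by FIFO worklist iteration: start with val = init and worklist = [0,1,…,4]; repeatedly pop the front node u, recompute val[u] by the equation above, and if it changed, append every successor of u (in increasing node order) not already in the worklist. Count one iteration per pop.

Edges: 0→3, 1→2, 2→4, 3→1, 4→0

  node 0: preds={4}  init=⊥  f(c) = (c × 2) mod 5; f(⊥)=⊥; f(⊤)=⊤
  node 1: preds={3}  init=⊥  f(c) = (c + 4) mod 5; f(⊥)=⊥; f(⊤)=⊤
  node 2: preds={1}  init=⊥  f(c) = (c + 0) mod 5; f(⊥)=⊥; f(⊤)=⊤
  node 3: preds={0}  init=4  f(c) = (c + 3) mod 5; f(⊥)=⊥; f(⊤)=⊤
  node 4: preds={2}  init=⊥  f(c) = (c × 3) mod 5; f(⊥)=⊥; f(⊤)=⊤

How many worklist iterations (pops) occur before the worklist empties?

Worklist (12 pops):
  #1 pop 0: in=⊥ → ⊥ (no change)
  #2 pop 1: in=4 → 3 (was ⊥); enqueue []
  #3 pop 2: in=3 → 3 (was ⊥); enqueue []
  #4 pop 3: in=⊥ → 4 (no change)
  #5 pop 4: in=3 → 4 (was ⊥); enqueue [0]
  #6 pop 0: in=4 → 3 (was ⊥); enqueue [3]
  #7 pop 3: in=3 → ⊤ (was 4); enqueue [1]
  #8 pop 1: in=⊤ → ⊤ (was 3); enqueue [2]
  #9 pop 2: in=⊤ → ⊤ (was 3); enqueue [4]
  #10 pop 4: in=⊤ → ⊤ (was 4); enqueue [0]
  #11 pop 0: in=⊤ → ⊤ (was 3); enqueue [3]
  #12 pop 3: in=⊤ → ⊤ (no change)

Fixpoint:
  val[0] = ⊤
  val[1] = ⊤
  val[2] = ⊤
  val[3] = ⊤
  val[4] = ⊤

12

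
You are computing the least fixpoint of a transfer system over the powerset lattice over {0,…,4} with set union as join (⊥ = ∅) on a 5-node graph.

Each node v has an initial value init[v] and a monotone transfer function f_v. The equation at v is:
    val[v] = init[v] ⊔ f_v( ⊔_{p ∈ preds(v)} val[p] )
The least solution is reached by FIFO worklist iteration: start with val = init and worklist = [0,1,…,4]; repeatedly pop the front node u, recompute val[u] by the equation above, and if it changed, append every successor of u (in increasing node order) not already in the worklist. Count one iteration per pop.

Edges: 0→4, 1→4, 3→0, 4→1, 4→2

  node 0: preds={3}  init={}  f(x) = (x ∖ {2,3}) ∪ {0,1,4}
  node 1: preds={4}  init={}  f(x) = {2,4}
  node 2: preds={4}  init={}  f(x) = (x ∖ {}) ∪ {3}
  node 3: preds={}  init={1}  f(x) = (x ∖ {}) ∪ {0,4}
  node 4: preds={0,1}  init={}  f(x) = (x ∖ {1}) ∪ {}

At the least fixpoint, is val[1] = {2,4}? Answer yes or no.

yes

Worklist (8 pops):
  #1 pop 0: in={1} → {0,1,4} (was {}); enqueue []
  #2 pop 1: in={} → {2,4} (was {}); enqueue []
  #3 pop 2: in={} → {3} (was {}); enqueue []
  #4 pop 3: in={} → {0,1,4} (was {1}); enqueue [0]
  #5 pop 4: in={0,1,2,4} → {0,2,4} (was {}); enqueue [1,2]
  #6 pop 0: in={0,1,4} → {0,1,4} (no change)
  #7 pop 1: in={0,2,4} → {2,4} (no change)
  #8 pop 2: in={0,2,4} → {0,2,3,4} (was {3}); enqueue []

Fixpoint:
  val[0] = {0,1,4}
  val[1] = {2,4}
  val[2] = {0,2,3,4}
  val[3] = {0,1,4}
  val[4] = {0,2,4}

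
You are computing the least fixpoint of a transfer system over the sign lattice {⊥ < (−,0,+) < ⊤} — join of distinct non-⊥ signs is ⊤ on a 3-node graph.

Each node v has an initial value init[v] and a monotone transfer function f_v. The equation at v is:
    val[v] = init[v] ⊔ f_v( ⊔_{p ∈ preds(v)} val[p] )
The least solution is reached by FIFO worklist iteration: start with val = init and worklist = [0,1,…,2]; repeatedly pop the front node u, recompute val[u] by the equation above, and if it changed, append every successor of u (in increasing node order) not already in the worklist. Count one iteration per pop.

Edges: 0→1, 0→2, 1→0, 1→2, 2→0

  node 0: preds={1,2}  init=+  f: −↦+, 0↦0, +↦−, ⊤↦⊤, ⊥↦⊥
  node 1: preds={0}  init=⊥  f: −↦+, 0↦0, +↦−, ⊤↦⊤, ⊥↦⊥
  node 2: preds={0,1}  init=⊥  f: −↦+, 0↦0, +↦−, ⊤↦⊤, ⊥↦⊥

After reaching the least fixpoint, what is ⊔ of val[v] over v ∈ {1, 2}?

Worklist (7 pops):
  #1 pop 0: in=⊥ → + (no change)
  #2 pop 1: in=+ → − (was ⊥); enqueue [0]
  #3 pop 2: in=⊤ → ⊤ (was ⊥); enqueue []
  #4 pop 0: in=⊤ → ⊤ (was +); enqueue [1,2]
  #5 pop 1: in=⊤ → ⊤ (was −); enqueue [0]
  #6 pop 2: in=⊤ → ⊤ (no change)
  #7 pop 0: in=⊤ → ⊤ (no change)

Fixpoint:
  val[0] = ⊤
  val[1] = ⊤
  val[2] = ⊤

⊤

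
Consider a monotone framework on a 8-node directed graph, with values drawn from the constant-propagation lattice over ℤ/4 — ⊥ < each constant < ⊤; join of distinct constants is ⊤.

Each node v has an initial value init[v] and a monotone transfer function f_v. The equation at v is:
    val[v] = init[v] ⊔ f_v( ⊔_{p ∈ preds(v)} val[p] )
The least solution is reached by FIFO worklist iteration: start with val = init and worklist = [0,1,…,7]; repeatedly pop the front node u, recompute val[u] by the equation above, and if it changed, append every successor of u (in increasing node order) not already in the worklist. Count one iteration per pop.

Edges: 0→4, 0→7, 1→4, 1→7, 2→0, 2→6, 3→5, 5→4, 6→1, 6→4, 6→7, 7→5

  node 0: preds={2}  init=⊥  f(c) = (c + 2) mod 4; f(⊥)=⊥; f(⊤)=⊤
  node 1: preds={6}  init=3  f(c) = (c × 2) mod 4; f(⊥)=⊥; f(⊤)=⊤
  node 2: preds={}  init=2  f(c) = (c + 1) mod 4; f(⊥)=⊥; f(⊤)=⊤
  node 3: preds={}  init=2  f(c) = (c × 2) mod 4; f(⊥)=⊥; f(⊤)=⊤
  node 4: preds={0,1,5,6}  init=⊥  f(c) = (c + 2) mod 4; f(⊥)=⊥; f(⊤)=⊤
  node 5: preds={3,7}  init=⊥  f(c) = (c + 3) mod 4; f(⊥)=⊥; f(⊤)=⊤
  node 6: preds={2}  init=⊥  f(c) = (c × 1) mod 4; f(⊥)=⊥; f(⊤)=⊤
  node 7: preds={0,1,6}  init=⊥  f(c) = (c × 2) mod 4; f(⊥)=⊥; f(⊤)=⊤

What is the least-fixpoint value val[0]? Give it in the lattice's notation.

0

Trace (13 dequeues):
  [1] u=0 | in 2 | out 0 | prev ⊥ | push {}
  [2] u=1 | in ⊥ | out 3 | ==
  [3] u=2 | in ⊥ | out 2 | ==
  [4] u=3 | in ⊥ | out 2 | ==
  [5] u=4 | in ⊤ | out ⊤ | prev ⊥ | push {}
  [6] u=5 | in 2 | out 1 | prev ⊥ | push {4}
  [7] u=6 | in 2 | out 2 | prev ⊥ | push {1}
  [8] u=7 | in ⊤ | out ⊤ | prev ⊥ | push {5}
  [9] u=4 | in ⊤ | out ⊤ | ==
  [10] u=1 | in 2 | out ⊤ | prev 3 | push {4,7}
  [11] u=5 | in ⊤ | out ⊤ | prev 1 | push {}
  [12] u=4 | in ⊤ | out ⊤ | ==
  [13] u=7 | in ⊤ | out ⊤ | ==

Converged values:
  [0] 0
  [1] ⊤
  [2] 2
  [3] 2
  [4] ⊤
  [5] ⊤
  [6] 2
  [7] ⊤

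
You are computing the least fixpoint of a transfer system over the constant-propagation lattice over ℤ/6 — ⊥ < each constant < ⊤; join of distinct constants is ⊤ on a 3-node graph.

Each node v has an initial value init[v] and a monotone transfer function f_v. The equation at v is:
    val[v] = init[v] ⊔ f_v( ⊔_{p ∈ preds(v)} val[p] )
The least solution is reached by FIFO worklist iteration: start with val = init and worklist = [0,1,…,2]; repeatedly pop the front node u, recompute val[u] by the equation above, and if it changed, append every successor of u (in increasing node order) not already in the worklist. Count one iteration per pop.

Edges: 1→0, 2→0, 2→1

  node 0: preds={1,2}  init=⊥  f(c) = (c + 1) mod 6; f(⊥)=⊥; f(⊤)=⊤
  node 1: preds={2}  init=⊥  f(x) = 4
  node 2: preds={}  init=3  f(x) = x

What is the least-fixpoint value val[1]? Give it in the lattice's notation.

4

Iteration log — 4 steps:
  step 1. node 0  ⊔preds=3  new=4  old=⊥  +wl: 
  step 2. node 1  ⊔preds=3  new=4  old=⊥  +wl: 0
  step 3. node 2  ⊔preds=⊥  new=3  stable
  step 4. node 0  ⊔preds=⊤  new=⊤  old=4  +wl: 

Least fixpoint reached:
  node 0: ⊤
  node 1: 4
  node 2: 3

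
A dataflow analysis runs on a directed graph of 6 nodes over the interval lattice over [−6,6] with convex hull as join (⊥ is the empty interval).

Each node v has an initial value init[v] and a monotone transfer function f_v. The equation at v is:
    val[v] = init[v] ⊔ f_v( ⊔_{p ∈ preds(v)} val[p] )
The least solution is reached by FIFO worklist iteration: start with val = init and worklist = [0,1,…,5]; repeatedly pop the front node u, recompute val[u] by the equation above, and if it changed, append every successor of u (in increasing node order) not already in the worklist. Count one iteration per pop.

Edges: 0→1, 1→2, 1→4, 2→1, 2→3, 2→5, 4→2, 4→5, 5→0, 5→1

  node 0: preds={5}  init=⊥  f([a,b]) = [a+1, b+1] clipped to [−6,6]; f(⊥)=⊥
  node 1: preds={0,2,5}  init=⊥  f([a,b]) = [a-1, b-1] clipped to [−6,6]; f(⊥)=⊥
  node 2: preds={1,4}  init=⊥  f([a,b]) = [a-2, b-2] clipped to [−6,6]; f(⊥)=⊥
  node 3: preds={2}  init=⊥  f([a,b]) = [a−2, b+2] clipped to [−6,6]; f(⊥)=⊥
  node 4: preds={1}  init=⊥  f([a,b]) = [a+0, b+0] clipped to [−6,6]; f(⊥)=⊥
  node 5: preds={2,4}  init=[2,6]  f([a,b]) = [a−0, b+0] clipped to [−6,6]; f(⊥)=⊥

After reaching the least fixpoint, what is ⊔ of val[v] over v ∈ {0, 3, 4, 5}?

[-6,6]

Worklist (25 pops):
  #1 pop 0: in=[2,6] → [3,6] (was ⊥); enqueue []
  #2 pop 1: in=[2,6] → [1,5] (was ⊥); enqueue []
  #3 pop 2: in=[1,5] → [-1,3] (was ⊥); enqueue [1]
  #4 pop 3: in=[-1,3] → [-3,5] (was ⊥); enqueue []
  #5 pop 4: in=[1,5] → [1,5] (was ⊥); enqueue [2]
  #6 pop 5: in=[-1,5] → [-1,6] (was [2,6]); enqueue [0]
  #7 pop 1: in=[-1,6] → [-2,5] (was [1,5]); enqueue [4]
  #8 pop 2: in=[-2,5] → [-4,3] (was [-1,3]); enqueue [1,3,5]
  #9 pop 0: in=[-1,6] → [0,6] (was [3,6]); enqueue []
  #10 pop 4: in=[-2,5] → [-2,5] (was [1,5]); enqueue [2]
  #11 pop 1: in=[-4,6] → [-5,5] (was [-2,5]); enqueue [4]
  #12 pop 3: in=[-4,3] → [-6,5] (was [-3,5]); enqueue []
  #13 pop 5: in=[-4,5] → [-4,6] (was [-1,6]); enqueue [0,1]
  #14 pop 2: in=[-5,5] → [-6,3] (was [-4,3]); enqueue [3,5]
  #15 pop 4: in=[-5,5] → [-5,5] (was [-2,5]); enqueue [2]
  #16 pop 0: in=[-4,6] → [-3,6] (was [0,6]); enqueue []
  #17 pop 1: in=[-6,6] → [-6,5] (was [-5,5]); enqueue [4]
  #18 pop 3: in=[-6,3] → [-6,5] (no change)
  #19 pop 5: in=[-6,5] → [-6,6] (was [-4,6]); enqueue [0,1]
  #20 pop 2: in=[-6,5] → [-6,3] (no change)
  #21 pop 4: in=[-6,5] → [-6,5] (was [-5,5]); enqueue [2,5]
  #22 pop 0: in=[-6,6] → [-5,6] (was [-3,6]); enqueue []
  #23 pop 1: in=[-6,6] → [-6,5] (no change)
  #24 pop 2: in=[-6,5] → [-6,3] (no change)
  #25 pop 5: in=[-6,5] → [-6,6] (no change)

Fixpoint:
  val[0] = [-5,6]
  val[1] = [-6,5]
  val[2] = [-6,3]
  val[3] = [-6,5]
  val[4] = [-6,5]
  val[5] = [-6,6]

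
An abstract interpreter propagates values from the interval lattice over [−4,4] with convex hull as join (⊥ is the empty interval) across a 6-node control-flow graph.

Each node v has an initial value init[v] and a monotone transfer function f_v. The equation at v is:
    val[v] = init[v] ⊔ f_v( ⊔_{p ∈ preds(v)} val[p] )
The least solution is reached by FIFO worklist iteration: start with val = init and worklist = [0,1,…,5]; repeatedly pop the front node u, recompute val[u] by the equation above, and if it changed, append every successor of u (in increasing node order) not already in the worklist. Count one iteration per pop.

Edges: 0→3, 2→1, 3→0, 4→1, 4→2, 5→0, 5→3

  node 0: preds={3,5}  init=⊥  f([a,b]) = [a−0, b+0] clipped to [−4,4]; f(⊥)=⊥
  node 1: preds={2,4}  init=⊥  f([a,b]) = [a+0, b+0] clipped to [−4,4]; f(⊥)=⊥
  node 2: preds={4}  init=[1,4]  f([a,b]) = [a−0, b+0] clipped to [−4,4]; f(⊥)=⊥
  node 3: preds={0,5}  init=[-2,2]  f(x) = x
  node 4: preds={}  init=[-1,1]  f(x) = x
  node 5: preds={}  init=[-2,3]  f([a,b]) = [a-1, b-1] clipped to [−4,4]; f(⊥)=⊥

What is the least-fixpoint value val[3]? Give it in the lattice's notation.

Worklist (8 pops):
  #1 pop 0: in=[-2,3] → [-2,3] (was ⊥); enqueue []
  #2 pop 1: in=[-1,4] → [-1,4] (was ⊥); enqueue []
  #3 pop 2: in=[-1,1] → [-1,4] (was [1,4]); enqueue [1]
  #4 pop 3: in=[-2,3] → [-2,3] (was [-2,2]); enqueue [0]
  #5 pop 4: in=⊥ → [-1,1] (no change)
  #6 pop 5: in=⊥ → [-2,3] (no change)
  #7 pop 1: in=[-1,4] → [-1,4] (no change)
  #8 pop 0: in=[-2,3] → [-2,3] (no change)

Fixpoint:
  val[0] = [-2,3]
  val[1] = [-1,4]
  val[2] = [-1,4]
  val[3] = [-2,3]
  val[4] = [-1,1]
  val[5] = [-2,3]

[-2,3]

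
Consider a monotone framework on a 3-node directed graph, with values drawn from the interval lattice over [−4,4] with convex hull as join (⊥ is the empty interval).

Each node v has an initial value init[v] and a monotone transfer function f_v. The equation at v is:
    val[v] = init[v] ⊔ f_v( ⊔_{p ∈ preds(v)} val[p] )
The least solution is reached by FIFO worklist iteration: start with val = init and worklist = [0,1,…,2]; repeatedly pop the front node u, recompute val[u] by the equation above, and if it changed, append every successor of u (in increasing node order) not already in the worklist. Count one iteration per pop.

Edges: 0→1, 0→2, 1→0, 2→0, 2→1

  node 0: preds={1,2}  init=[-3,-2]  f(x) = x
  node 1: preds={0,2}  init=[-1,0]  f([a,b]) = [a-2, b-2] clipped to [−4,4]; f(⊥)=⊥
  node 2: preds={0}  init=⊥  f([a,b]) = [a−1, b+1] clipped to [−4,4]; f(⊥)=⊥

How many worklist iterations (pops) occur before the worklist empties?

Worklist (16 pops):
  #1 pop 0: in=[-1,0] → [-3,0] (was [-3,-2]); enqueue []
  #2 pop 1: in=[-3,0] → [-4,0] (was [-1,0]); enqueue [0]
  #3 pop 2: in=[-3,0] → [-4,1] (was ⊥); enqueue [1]
  #4 pop 0: in=[-4,1] → [-4,1] (was [-3,0]); enqueue [2]
  #5 pop 1: in=[-4,1] → [-4,0] (no change)
  #6 pop 2: in=[-4,1] → [-4,2] (was [-4,1]); enqueue [0,1]
  #7 pop 0: in=[-4,2] → [-4,2] (was [-4,1]); enqueue [2]
  #8 pop 1: in=[-4,2] → [-4,0] (no change)
  #9 pop 2: in=[-4,2] → [-4,3] (was [-4,2]); enqueue [0,1]
  #10 pop 0: in=[-4,3] → [-4,3] (was [-4,2]); enqueue [2]
  #11 pop 1: in=[-4,3] → [-4,1] (was [-4,0]); enqueue [0]
  #12 pop 2: in=[-4,3] → [-4,4] (was [-4,3]); enqueue [1]
  #13 pop 0: in=[-4,4] → [-4,4] (was [-4,3]); enqueue [2]
  #14 pop 1: in=[-4,4] → [-4,2] (was [-4,1]); enqueue [0]
  #15 pop 2: in=[-4,4] → [-4,4] (no change)
  #16 pop 0: in=[-4,4] → [-4,4] (no change)

Fixpoint:
  val[0] = [-4,4]
  val[1] = [-4,2]
  val[2] = [-4,4]

16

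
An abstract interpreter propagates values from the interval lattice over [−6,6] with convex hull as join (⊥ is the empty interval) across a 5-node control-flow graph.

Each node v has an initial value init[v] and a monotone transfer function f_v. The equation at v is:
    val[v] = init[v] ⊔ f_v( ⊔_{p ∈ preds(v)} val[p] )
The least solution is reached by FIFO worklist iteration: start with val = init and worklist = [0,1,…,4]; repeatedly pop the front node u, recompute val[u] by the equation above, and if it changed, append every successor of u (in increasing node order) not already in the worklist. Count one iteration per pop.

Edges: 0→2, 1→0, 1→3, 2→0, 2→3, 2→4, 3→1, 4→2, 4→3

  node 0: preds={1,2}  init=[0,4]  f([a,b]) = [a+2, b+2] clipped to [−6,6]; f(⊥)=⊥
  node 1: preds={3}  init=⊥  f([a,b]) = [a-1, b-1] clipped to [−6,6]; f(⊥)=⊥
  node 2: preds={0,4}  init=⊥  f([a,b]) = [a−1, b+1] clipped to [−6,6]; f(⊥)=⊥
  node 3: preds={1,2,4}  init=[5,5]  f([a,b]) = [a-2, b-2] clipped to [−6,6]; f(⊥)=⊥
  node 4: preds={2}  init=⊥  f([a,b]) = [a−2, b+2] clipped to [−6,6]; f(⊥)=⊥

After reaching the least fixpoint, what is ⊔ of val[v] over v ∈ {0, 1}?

[-6,6]

Worklist (17 pops):
  #1 pop 0: in=⊥ → [0,4] (no change)
  #2 pop 1: in=[5,5] → [4,4] (was ⊥); enqueue [0]
  #3 pop 2: in=[0,4] → [-1,5] (was ⊥); enqueue []
  #4 pop 3: in=[-1,5] → [-3,5] (was [5,5]); enqueue [1]
  #5 pop 4: in=[-1,5] → [-3,6] (was ⊥); enqueue [2,3]
  #6 pop 0: in=[-1,5] → [0,6] (was [0,4]); enqueue []
  #7 pop 1: in=[-3,5] → [-4,4] (was [4,4]); enqueue [0]
  #8 pop 2: in=[-3,6] → [-4,6] (was [-1,5]); enqueue [4]
  #9 pop 3: in=[-4,6] → [-6,5] (was [-3,5]); enqueue [1]
  #10 pop 0: in=[-4,6] → [-2,6] (was [0,6]); enqueue [2]
  #11 pop 4: in=[-4,6] → [-6,6] (was [-3,6]); enqueue [3]
  #12 pop 1: in=[-6,5] → [-6,4] (was [-4,4]); enqueue [0]
  #13 pop 2: in=[-6,6] → [-6,6] (was [-4,6]); enqueue [4]
  #14 pop 3: in=[-6,6] → [-6,5] (no change)
  #15 pop 0: in=[-6,6] → [-4,6] (was [-2,6]); enqueue [2]
  #16 pop 4: in=[-6,6] → [-6,6] (no change)
  #17 pop 2: in=[-6,6] → [-6,6] (no change)

Fixpoint:
  val[0] = [-4,6]
  val[1] = [-6,4]
  val[2] = [-6,6]
  val[3] = [-6,5]
  val[4] = [-6,6]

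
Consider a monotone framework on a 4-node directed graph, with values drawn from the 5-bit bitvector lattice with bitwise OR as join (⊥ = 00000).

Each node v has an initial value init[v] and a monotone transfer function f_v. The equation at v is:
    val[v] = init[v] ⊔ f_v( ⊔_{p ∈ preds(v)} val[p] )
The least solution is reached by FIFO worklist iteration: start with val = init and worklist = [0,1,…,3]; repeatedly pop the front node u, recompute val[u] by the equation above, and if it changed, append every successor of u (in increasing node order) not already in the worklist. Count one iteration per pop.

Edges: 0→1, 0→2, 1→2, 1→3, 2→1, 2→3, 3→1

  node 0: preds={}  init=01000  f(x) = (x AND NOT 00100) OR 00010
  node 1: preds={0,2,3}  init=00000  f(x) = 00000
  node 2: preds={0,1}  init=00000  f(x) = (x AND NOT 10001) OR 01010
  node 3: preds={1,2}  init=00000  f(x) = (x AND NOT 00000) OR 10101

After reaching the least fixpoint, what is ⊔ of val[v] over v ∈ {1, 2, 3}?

Trace (5 dequeues):
  [1] u=0 | in 00000 | out 01010 | prev 01000 | push {}
  [2] u=1 | in 01010 | out 00000 | ==
  [3] u=2 | in 01010 | out 01010 | prev 00000 | push {1}
  [4] u=3 | in 01010 | out 11111 | prev 00000 | push {}
  [5] u=1 | in 11111 | out 00000 | ==

Converged values:
  [0] 01010
  [1] 00000
  [2] 01010
  [3] 11111

11111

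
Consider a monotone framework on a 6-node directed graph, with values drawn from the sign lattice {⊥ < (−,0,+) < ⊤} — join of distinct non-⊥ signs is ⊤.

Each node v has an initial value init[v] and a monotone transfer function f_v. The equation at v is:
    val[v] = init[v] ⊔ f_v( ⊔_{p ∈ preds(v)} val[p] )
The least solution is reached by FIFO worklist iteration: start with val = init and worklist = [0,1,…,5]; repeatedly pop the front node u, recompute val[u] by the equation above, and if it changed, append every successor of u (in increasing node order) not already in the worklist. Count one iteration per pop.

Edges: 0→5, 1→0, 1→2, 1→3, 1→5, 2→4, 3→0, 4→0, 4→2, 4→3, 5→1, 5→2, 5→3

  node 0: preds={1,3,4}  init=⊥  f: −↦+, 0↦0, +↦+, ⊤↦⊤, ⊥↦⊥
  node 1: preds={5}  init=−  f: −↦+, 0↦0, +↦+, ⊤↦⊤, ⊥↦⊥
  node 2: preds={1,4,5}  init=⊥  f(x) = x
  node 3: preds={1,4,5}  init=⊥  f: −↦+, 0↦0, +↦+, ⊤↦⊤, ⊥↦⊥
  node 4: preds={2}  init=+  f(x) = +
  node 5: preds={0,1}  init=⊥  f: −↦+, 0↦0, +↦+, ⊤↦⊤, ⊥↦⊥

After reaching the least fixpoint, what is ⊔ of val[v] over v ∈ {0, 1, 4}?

⊤

Iteration log — 12 steps:
  step 1. node 0  ⊔preds=⊤  new=⊤  old=⊥  +wl: 
  step 2. node 1  ⊔preds=⊥  new=−  stable
  step 3. node 2  ⊔preds=⊤  new=⊤  old=⊥  +wl: 
  step 4. node 3  ⊔preds=⊤  new=⊤  old=⊥  +wl: 0
  step 5. node 4  ⊔preds=⊤  new=+  stable
  step 6. node 5  ⊔preds=⊤  new=⊤  old=⊥  +wl: 1,2,3
  step 7. node 0  ⊔preds=⊤  new=⊤  stable
  step 8. node 1  ⊔preds=⊤  new=⊤  old=−  +wl: 0,5
  step 9. node 2  ⊔preds=⊤  new=⊤  stable
  step 10. node 3  ⊔preds=⊤  new=⊤  stable
  step 11. node 0  ⊔preds=⊤  new=⊤  stable
  step 12. node 5  ⊔preds=⊤  new=⊤  stable

Least fixpoint reached:
  node 0: ⊤
  node 1: ⊤
  node 2: ⊤
  node 3: ⊤
  node 4: +
  node 5: ⊤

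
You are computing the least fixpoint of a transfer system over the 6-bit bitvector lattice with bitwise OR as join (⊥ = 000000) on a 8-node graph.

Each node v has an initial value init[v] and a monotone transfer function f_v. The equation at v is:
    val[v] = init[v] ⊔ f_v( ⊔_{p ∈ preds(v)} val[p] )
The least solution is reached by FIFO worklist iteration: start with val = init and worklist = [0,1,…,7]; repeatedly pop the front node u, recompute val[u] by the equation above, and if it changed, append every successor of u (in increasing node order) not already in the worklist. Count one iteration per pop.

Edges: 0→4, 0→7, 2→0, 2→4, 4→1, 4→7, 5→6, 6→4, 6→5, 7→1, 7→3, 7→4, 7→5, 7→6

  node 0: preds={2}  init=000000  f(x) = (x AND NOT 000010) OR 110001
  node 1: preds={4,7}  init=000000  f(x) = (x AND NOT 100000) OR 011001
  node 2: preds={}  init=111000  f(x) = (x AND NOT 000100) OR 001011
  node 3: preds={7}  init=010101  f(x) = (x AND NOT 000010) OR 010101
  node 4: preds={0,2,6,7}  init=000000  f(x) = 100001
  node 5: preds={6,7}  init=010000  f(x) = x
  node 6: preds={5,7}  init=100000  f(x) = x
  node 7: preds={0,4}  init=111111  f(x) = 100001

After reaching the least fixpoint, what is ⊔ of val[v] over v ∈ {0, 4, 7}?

Iteration log — 12 steps:
  step 1. node 0  ⊔preds=111000  new=111001  old=000000  +wl: 
  step 2. node 1  ⊔preds=111111  new=011111  old=000000  +wl: 
  step 3. node 2  ⊔preds=000000  new=111011  old=111000  +wl: 0
  step 4. node 3  ⊔preds=111111  new=111101  old=010101  +wl: 
  step 5. node 4  ⊔preds=111111  new=100001  old=000000  +wl: 1
  step 6. node 5  ⊔preds=111111  new=111111  old=010000  +wl: 
  step 7. node 6  ⊔preds=111111  new=111111  old=100000  +wl: 4,5
  step 8. node 7  ⊔preds=111001  new=111111  stable
  step 9. node 0  ⊔preds=111011  new=111001  stable
  step 10. node 1  ⊔preds=111111  new=011111  stable
  step 11. node 4  ⊔preds=111111  new=100001  stable
  step 12. node 5  ⊔preds=111111  new=111111  stable

Least fixpoint reached:
  node 0: 111001
  node 1: 011111
  node 2: 111011
  node 3: 111101
  node 4: 100001
  node 5: 111111
  node 6: 111111
  node 7: 111111

111111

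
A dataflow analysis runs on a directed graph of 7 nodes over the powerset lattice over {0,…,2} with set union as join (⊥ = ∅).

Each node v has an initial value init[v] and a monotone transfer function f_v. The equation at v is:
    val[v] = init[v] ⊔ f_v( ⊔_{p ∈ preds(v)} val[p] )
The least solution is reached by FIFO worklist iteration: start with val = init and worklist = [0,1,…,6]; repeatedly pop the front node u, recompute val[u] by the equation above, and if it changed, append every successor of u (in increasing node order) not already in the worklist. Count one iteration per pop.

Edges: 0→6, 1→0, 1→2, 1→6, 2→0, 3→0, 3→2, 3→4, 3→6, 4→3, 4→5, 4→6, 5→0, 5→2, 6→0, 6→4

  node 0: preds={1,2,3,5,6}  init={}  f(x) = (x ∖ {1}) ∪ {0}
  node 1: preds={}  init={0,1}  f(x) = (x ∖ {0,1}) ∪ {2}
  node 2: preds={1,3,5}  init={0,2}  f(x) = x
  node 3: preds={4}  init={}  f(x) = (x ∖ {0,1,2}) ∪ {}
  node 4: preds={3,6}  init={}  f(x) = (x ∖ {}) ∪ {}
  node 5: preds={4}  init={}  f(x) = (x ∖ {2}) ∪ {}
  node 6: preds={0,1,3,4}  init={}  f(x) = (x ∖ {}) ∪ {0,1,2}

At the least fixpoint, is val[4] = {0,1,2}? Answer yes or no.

Trace (14 dequeues):
  [1] u=0 | in {0,1,2} | out {0,2} | prev {} | push {}
  [2] u=1 | in {} | out {0,1,2} | prev {0,1} | push {0}
  [3] u=2 | in {0,1,2} | out {0,1,2} | prev {0,2} | push {}
  [4] u=3 | in {} | out {} | ==
  [5] u=4 | in {} | out {} | ==
  [6] u=5 | in {} | out {} | ==
  [7] u=6 | in {0,1,2} | out {0,1,2} | prev {} | push {4}
  [8] u=0 | in {0,1,2} | out {0,2} | ==
  [9] u=4 | in {0,1,2} | out {0,1,2} | prev {} | push {3,5,6}
  [10] u=3 | in {0,1,2} | out {} | ==
  [11] u=5 | in {0,1,2} | out {0,1} | prev {} | push {0,2}
  [12] u=6 | in {0,1,2} | out {0,1,2} | ==
  [13] u=0 | in {0,1,2} | out {0,2} | ==
  [14] u=2 | in {0,1,2} | out {0,1,2} | ==

Converged values:
  [0] {0,2}
  [1] {0,1,2}
  [2] {0,1,2}
  [3] {}
  [4] {0,1,2}
  [5] {0,1}
  [6] {0,1,2}

yes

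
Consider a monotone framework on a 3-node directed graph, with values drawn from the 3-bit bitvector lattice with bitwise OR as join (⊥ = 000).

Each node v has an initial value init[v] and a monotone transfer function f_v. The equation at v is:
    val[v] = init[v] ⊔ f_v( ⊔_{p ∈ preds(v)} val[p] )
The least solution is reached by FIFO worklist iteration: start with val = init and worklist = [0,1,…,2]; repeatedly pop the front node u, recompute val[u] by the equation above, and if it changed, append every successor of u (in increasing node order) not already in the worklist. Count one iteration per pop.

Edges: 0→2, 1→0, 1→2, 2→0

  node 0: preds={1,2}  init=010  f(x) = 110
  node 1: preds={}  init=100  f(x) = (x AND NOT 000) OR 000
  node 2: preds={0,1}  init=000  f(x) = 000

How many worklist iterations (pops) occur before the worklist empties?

Iteration log — 3 steps:
  step 1. node 0  ⊔preds=100  new=110  old=010  +wl: 
  step 2. node 1  ⊔preds=000  new=100  stable
  step 3. node 2  ⊔preds=110  new=000  stable

Least fixpoint reached:
  node 0: 110
  node 1: 100
  node 2: 000

3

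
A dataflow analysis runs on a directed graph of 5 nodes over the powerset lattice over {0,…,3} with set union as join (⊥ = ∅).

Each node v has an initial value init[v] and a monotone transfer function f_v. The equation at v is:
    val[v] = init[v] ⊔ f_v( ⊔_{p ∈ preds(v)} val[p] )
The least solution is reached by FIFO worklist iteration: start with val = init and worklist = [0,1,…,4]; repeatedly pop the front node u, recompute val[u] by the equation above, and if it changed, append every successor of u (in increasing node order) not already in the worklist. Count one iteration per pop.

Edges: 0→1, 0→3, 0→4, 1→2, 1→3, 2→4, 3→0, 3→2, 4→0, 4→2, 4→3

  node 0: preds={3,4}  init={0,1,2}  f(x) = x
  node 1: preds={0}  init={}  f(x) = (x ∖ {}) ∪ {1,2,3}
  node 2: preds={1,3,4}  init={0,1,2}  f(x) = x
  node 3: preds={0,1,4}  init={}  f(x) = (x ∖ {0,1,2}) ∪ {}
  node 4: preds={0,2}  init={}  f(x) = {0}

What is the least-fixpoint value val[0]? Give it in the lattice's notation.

Iteration log — 10 steps:
  step 1. node 0  ⊔preds={}  new={0,1,2}  stable
  step 2. node 1  ⊔preds={0,1,2}  new={0,1,2,3}  old={}  +wl: 
  step 3. node 2  ⊔preds={0,1,2,3}  new={0,1,2,3}  old={0,1,2}  +wl: 
  step 4. node 3  ⊔preds={0,1,2,3}  new={3}  old={}  +wl: 0,2
  step 5. node 4  ⊔preds={0,1,2,3}  new={0}  old={}  +wl: 3
  step 6. node 0  ⊔preds={0,3}  new={0,1,2,3}  old={0,1,2}  +wl: 1,4
  step 7. node 2  ⊔preds={0,1,2,3}  new={0,1,2,3}  stable
  step 8. node 3  ⊔preds={0,1,2,3}  new={3}  stable
  step 9. node 1  ⊔preds={0,1,2,3}  new={0,1,2,3}  stable
  step 10. node 4  ⊔preds={0,1,2,3}  new={0}  stable

Least fixpoint reached:
  node 0: {0,1,2,3}
  node 1: {0,1,2,3}
  node 2: {0,1,2,3}
  node 3: {3}
  node 4: {0}

{0,1,2,3}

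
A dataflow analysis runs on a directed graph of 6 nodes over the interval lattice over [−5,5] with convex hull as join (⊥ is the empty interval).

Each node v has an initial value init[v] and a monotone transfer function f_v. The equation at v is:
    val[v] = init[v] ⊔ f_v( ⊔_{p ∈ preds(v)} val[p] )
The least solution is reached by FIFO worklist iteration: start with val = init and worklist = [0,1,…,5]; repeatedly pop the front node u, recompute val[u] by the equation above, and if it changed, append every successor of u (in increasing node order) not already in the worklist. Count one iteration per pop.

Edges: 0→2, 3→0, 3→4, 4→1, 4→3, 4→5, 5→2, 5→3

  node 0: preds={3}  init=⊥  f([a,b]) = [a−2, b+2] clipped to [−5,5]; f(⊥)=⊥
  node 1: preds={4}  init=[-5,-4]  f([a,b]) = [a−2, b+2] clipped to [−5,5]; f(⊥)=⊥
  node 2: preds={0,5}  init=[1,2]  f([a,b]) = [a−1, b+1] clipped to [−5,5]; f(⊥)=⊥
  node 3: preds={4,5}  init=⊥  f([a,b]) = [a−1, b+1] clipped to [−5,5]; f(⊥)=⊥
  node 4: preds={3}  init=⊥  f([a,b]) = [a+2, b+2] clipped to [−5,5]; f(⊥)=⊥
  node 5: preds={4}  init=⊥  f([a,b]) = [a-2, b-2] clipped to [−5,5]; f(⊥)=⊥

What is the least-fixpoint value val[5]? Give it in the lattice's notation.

Worklist (6 pops):
  #1 pop 0: in=⊥ → ⊥ (no change)
  #2 pop 1: in=⊥ → [-5,-4] (no change)
  #3 pop 2: in=⊥ → [1,2] (no change)
  #4 pop 3: in=⊥ → ⊥ (no change)
  #5 pop 4: in=⊥ → ⊥ (no change)
  #6 pop 5: in=⊥ → ⊥ (no change)

Fixpoint:
  val[0] = ⊥
  val[1] = [-5,-4]
  val[2] = [1,2]
  val[3] = ⊥
  val[4] = ⊥
  val[5] = ⊥

⊥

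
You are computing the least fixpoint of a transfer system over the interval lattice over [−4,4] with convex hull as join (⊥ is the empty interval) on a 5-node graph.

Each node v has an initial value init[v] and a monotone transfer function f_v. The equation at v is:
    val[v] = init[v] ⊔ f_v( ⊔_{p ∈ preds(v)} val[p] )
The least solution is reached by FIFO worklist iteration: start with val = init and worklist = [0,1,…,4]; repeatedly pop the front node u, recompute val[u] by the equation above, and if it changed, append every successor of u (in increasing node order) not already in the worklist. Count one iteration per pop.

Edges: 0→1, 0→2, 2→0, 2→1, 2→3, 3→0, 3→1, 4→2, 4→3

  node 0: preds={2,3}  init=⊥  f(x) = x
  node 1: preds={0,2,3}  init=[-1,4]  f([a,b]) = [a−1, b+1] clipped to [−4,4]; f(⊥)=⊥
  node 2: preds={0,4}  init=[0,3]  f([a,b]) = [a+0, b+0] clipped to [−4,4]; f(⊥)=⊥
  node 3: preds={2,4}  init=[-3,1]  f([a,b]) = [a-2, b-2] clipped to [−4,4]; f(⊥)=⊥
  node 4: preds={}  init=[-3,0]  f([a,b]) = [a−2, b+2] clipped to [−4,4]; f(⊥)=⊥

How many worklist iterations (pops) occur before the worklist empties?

Iteration log — 11 steps:
  step 1. node 0  ⊔preds=[-3,3]  new=[-3,3]  old=⊥  +wl: 
  step 2. node 1  ⊔preds=[-3,3]  new=[-4,4]  old=[-1,4]  +wl: 
  step 3. node 2  ⊔preds=[-3,3]  new=[-3,3]  old=[0,3]  +wl: 0,1
  step 4. node 3  ⊔preds=[-3,3]  new=[-4,1]  old=[-3,1]  +wl: 
  step 5. node 4  ⊔preds=⊥  new=[-3,0]  stable
  step 6. node 0  ⊔preds=[-4,3]  new=[-4,3]  old=[-3,3]  +wl: 2
  step 7. node 1  ⊔preds=[-4,3]  new=[-4,4]  stable
  step 8. node 2  ⊔preds=[-4,3]  new=[-4,3]  old=[-3,3]  +wl: 0,1,3
  step 9. node 0  ⊔preds=[-4,3]  new=[-4,3]  stable
  step 10. node 1  ⊔preds=[-4,3]  new=[-4,4]  stable
  step 11. node 3  ⊔preds=[-4,3]  new=[-4,1]  stable

Least fixpoint reached:
  node 0: [-4,3]
  node 1: [-4,4]
  node 2: [-4,3]
  node 3: [-4,1]
  node 4: [-3,0]

11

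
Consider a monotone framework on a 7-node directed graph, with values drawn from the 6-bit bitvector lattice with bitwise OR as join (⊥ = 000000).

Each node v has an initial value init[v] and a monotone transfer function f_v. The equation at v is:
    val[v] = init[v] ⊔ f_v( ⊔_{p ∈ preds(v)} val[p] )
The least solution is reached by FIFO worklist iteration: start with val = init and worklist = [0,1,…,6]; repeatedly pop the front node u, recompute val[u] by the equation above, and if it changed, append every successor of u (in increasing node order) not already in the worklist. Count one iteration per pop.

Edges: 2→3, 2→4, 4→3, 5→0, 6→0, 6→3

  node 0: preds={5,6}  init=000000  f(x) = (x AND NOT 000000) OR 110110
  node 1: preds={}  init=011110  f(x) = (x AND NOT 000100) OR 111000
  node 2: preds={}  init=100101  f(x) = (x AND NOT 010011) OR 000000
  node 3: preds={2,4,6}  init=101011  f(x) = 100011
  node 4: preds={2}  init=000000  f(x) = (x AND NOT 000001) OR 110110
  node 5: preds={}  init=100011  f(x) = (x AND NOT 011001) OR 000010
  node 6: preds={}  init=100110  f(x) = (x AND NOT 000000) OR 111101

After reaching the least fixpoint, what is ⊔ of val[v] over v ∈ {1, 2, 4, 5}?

Iteration log — 9 steps:
  step 1. node 0  ⊔preds=100111  new=110111  old=000000  +wl: 
  step 2. node 1  ⊔preds=000000  new=111110  old=011110  +wl: 
  step 3. node 2  ⊔preds=000000  new=100101  stable
  step 4. node 3  ⊔preds=100111  new=101011  stable
  step 5. node 4  ⊔preds=100101  new=110110  old=000000  +wl: 3
  step 6. node 5  ⊔preds=000000  new=100011  stable
  step 7. node 6  ⊔preds=000000  new=111111  old=100110  +wl: 0
  step 8. node 3  ⊔preds=111111  new=101011  stable
  step 9. node 0  ⊔preds=111111  new=111111  old=110111  +wl: 

Least fixpoint reached:
  node 0: 111111
  node 1: 111110
  node 2: 100101
  node 3: 101011
  node 4: 110110
  node 5: 100011
  node 6: 111111

111111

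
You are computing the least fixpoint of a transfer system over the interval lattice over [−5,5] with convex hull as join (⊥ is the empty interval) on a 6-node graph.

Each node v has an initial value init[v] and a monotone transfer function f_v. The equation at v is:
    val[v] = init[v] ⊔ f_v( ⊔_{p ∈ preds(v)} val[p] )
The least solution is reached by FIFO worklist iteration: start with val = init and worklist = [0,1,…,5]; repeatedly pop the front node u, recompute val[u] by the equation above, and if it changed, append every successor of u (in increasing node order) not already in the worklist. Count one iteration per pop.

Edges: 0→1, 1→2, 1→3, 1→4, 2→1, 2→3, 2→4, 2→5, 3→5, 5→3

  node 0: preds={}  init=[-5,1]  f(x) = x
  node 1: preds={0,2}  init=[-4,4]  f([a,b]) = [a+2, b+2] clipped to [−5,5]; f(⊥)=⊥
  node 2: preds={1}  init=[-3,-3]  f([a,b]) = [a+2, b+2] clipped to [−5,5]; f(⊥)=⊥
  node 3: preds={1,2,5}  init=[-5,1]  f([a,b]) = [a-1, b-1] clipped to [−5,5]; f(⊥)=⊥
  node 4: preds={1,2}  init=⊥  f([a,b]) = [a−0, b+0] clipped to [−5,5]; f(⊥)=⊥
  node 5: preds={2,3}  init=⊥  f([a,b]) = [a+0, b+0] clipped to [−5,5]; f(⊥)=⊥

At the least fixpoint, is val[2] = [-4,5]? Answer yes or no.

Worklist (10 pops):
  #1 pop 0: in=⊥ → [-5,1] (no change)
  #2 pop 1: in=[-5,1] → [-4,4] (no change)
  #3 pop 2: in=[-4,4] → [-3,5] (was [-3,-3]); enqueue [1]
  #4 pop 3: in=[-4,5] → [-5,4] (was [-5,1]); enqueue []
  #5 pop 4: in=[-4,5] → [-4,5] (was ⊥); enqueue []
  #6 pop 5: in=[-5,5] → [-5,5] (was ⊥); enqueue [3]
  #7 pop 1: in=[-5,5] → [-4,5] (was [-4,4]); enqueue [2,4]
  #8 pop 3: in=[-5,5] → [-5,4] (no change)
  #9 pop 2: in=[-4,5] → [-3,5] (no change)
  #10 pop 4: in=[-4,5] → [-4,5] (no change)

Fixpoint:
  val[0] = [-5,1]
  val[1] = [-4,5]
  val[2] = [-3,5]
  val[3] = [-5,4]
  val[4] = [-4,5]
  val[5] = [-5,5]

no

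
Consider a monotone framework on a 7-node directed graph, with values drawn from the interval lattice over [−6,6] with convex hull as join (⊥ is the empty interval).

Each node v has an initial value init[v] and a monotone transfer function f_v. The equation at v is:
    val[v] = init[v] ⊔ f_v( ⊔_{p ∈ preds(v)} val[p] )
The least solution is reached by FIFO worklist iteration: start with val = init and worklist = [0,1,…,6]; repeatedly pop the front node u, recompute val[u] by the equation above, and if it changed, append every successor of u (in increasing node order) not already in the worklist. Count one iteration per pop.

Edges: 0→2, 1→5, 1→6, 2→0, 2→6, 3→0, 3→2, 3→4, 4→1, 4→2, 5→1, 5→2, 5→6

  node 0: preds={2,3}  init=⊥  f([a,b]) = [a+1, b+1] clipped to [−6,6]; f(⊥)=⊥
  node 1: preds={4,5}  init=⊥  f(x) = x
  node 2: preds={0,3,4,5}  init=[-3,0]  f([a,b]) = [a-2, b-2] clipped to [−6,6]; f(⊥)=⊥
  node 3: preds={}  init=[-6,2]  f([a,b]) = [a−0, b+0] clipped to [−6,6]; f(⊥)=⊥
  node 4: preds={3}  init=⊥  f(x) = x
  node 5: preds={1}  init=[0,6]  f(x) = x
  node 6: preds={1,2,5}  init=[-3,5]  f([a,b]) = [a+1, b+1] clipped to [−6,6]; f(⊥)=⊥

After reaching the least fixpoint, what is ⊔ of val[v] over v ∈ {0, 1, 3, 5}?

[-6,6]

Trace (14 dequeues):
  [1] u=0 | in [-6,2] | out [-5,3] | prev ⊥ | push {}
  [2] u=1 | in [0,6] | out [0,6] | prev ⊥ | push {}
  [3] u=2 | in [-6,6] | out [-6,4] | prev [-3,0] | push {0}
  [4] u=3 | in ⊥ | out [-6,2] | ==
  [5] u=4 | in [-6,2] | out [-6,2] | prev ⊥ | push {1,2}
  [6] u=5 | in [0,6] | out [0,6] | ==
  [7] u=6 | in [-6,6] | out [-5,6] | prev [-3,5] | push {}
  [8] u=0 | in [-6,4] | out [-5,5] | prev [-5,3] | push {}
  [9] u=1 | in [-6,6] | out [-6,6] | prev [0,6] | push {5,6}
  [10] u=2 | in [-6,6] | out [-6,4] | ==
  [11] u=5 | in [-6,6] | out [-6,6] | prev [0,6] | push {1,2}
  [12] u=6 | in [-6,6] | out [-5,6] | ==
  [13] u=1 | in [-6,6] | out [-6,6] | ==
  [14] u=2 | in [-6,6] | out [-6,4] | ==

Converged values:
  [0] [-5,5]
  [1] [-6,6]
  [2] [-6,4]
  [3] [-6,2]
  [4] [-6,2]
  [5] [-6,6]
  [6] [-5,6]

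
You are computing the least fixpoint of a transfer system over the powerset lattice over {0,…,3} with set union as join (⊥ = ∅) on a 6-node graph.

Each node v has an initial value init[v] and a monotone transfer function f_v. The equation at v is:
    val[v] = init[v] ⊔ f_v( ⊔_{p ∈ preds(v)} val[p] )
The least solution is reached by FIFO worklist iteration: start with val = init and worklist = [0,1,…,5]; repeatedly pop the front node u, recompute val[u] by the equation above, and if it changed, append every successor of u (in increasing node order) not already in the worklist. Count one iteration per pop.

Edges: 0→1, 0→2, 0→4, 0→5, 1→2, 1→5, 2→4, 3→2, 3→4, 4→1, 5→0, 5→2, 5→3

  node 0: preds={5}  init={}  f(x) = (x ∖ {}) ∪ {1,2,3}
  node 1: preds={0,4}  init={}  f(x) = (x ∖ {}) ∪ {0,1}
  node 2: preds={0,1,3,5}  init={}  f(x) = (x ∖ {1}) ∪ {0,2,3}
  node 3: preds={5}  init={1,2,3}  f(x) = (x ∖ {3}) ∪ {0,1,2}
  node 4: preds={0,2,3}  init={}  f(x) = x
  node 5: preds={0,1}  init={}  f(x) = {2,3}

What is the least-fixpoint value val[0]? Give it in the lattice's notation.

Trace (10 dequeues):
  [1] u=0 | in {} | out {1,2,3} | prev {} | push {}
  [2] u=1 | in {1,2,3} | out {0,1,2,3} | prev {} | push {}
  [3] u=2 | in {0,1,2,3} | out {0,2,3} | prev {} | push {}
  [4] u=3 | in {} | out {0,1,2,3} | prev {1,2,3} | push {2}
  [5] u=4 | in {0,1,2,3} | out {0,1,2,3} | prev {} | push {1}
  [6] u=5 | in {0,1,2,3} | out {2,3} | prev {} | push {0,3}
  [7] u=2 | in {0,1,2,3} | out {0,2,3} | ==
  [8] u=1 | in {0,1,2,3} | out {0,1,2,3} | ==
  [9] u=0 | in {2,3} | out {1,2,3} | ==
  [10] u=3 | in {2,3} | out {0,1,2,3} | ==

Converged values:
  [0] {1,2,3}
  [1] {0,1,2,3}
  [2] {0,2,3}
  [3] {0,1,2,3}
  [4] {0,1,2,3}
  [5] {2,3}

{1,2,3}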